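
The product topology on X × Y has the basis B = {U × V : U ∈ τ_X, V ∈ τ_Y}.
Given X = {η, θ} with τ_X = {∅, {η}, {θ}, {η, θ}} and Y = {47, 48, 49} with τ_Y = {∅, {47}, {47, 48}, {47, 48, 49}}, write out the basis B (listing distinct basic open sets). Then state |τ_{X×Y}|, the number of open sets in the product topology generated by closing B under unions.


Basis B = {∅ × ∅, {η} × {47}, {θ} × {47}, {η} × {47, 48}, {η, θ} × {47}, {θ} × {47, 48}, {η} × {47, 48, 49}, {θ} × {47, 48, 49}, {η, θ} × {47, 48}, {η, θ} × {47, 48, 49}}; |τ_{X×Y}| = 16.

Enumerate products U × V with U ∈ τ_X, V ∈ τ_Y (deduplicated):
  ∅ × ∅ = {} (∅)
  {η} × {47} = {(η,47)}
  {θ} × {47} = {(θ,47)}
  {η} × {47, 48} = {(η,47), (η,48)}
  {η, θ} × {47} = {(η,47), (θ,47)}
  {θ} × {47, 48} = {(θ,47), (θ,48)}
  {η} × {47, 48, 49} = {(η,47), (η,48), (η,49)}
  {θ} × {47, 48, 49} = {(θ,47), (θ,48), (θ,49)}
  {η, θ} × {47, 48} = {(η,47), (η,48), (θ,47), (θ,48)}
  {η, θ} × {47, 48, 49} = {(η,47), (η,48), (η,49), (θ,47), (θ,48), (θ,49)}
These 10 distinct sets form the basis B.
Close under arbitrary unions to get τ_{X×Y}; counting gives |τ_{X×Y}| = 16.


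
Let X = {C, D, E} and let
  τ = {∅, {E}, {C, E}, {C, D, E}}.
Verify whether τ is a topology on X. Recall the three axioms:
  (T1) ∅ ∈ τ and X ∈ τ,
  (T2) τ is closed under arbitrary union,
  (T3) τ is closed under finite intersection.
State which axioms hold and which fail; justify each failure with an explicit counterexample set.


τ IS a topology on X.

Axiom (T1): ∅ ∈ τ? Yes; X ∈ τ? Yes.
Axiom (T2/T3): check pairwise unions and intersections of members of τ.
All pairwise intersections and unions checked — each lies in τ. Therefore τ satisfies (T1), (T2), (T3): it IS a topology on X.


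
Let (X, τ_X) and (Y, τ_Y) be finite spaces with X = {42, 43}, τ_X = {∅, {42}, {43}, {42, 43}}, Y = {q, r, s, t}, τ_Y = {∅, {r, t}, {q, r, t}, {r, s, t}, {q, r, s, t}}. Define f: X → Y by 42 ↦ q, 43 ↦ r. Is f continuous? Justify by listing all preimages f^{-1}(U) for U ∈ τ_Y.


f IS continuous.

Compute f^{-1}(U) for each U ∈ τ_Y:
  U = ∅: f^{-1}(U) = ∅ ∈ τ_X ✓.
  U = {r, t}: f^{-1}(U) = {43} ∈ τ_X ✓.
  U = {q, r, t}: f^{-1}(U) = {42, 43} ∈ τ_X ✓.
  U = {r, s, t}: f^{-1}(U) = {43} ∈ τ_X ✓.
  U = {q, r, s, t}: f^{-1}(U) = {42, 43} ∈ τ_X ✓.
Every preimage lies in τ_X, so f IS continuous.


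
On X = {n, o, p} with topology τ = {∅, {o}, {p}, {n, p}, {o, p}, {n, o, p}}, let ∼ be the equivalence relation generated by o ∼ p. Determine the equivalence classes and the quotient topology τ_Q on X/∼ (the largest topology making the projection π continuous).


X/∼ = {[n], [o=p]}; |τ_Q| = 3.

Equivalence classes: [n], [o=p].
Quotient map π: X → X/∼ sends n ↦ [n], o ↦ [o=p], p ↦ [o=p].
For each subset V ⊆ X/∼, compute π^{-1}(V) ⊆ X and check whether π^{-1}(V) ∈ τ. V is open in τ_Q iff π^{-1}(V) ∈ τ.
  V = {}: π^{-1}(V) = ∅ ∈ τ ✓.
  V = {[n]}: π^{-1}(V) = {n} ∉ τ ✗.
  V = {[o=p]}: π^{-1}(V) = {o, p} ∈ τ ✓.
  V = {[n], [o=p]}: π^{-1}(V) = {n, o, p} ∈ τ ✓.
Open sets in the quotient: τ_Q = {{}, {[o=p]}, {[n], [o=p]}} (3 elements).


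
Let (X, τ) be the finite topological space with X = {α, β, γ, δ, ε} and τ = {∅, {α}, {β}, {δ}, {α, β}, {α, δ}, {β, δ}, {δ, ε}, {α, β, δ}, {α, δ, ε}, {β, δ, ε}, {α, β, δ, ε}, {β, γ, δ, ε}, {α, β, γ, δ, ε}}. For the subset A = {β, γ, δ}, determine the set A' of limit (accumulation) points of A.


A' = {γ, ε}

For each x ∈ X, list the open sets U ∈ τ with x ∈ U, then check whether U ∩ (A ∖ {x}) ≠ ∅ for every such U.
  x = α: open {α} ∋ x has {α} ∩ (A ∖ {α}) = ∅, so x is NOT a limit point.
  x = β: open {β} ∋ x has {β} ∩ (A ∖ {β}) = ∅, so x is NOT a limit point.
  x = γ: opens ∋ x are {β, γ, δ, ε}, {α, β, γ, δ, ε}; each meets A ∖ {γ}, so x IS a limit point.
  x = δ: open {δ} ∋ x has {δ} ∩ (A ∖ {δ}) = ∅, so x is NOT a limit point.
  x = ε: opens ∋ x are {δ, ε}, {α, δ, ε}, {β, δ, ε}, {α, β, δ, ε}, {β, γ, δ, ε}, {α, β, γ, δ, ε}; each meets A ∖ {ε}, so x IS a limit point.
Collecting: A' = {γ, ε}.


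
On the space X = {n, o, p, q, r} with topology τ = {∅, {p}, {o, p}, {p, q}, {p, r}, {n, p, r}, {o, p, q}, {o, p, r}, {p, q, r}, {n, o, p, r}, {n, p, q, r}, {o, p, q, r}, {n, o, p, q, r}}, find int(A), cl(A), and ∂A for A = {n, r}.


int(A) = ∅, cl(A) = {n, r}, ∂A = {n, r}.

Closed sets in (X, τ) are complements of opens:
  closed(X, τ) = {∅, {n}, {o}, {q}, {n, o}, {n, q}, {n, r}, {o, q}, {n, o, q}, {n, o, r}, {n, q, r}, {n, o, q, r}, {n, o, p, q, r}}.
int(A) = ⋃ {U ∈ τ : U ⊆ A}. Opens contained in A: ∅.
Taking the union of these: int(A) = ∅.
cl(A) = ⋂ {C closed : A ⊆ C}. Closed sets containing A: {n, r}, {n, o, r}, {n, q, r}, {n, o, q, r}, {n, o, p, q, r}.
Intersecting these: cl(A) = {n, r}.
∂A = cl(A) ∖ int(A) = {n, r} ∖ ∅ = {n, r}.


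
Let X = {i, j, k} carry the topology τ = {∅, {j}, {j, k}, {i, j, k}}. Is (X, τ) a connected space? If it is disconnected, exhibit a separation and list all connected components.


(X, τ) is connected.

Find clopen sets (U ∈ τ with X ∖ U ∈ τ):
  U = ∅, X ∖ U = {i, j, k} — both open, so U is clopen.
  U = {i, j, k}, X ∖ U = ∅ — both open, so U is clopen.
Only trivial clopens (∅ and X) exist, so (X, τ) is connected.
Compute connected components by grouping points that agree on all clopens:
  component: {i, j, k}


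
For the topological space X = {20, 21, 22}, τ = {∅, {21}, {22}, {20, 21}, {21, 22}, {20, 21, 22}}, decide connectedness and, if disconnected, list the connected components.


(X, τ) is disconnected; components = [{22}, {20, 21}].

Find clopen sets (U ∈ τ with X ∖ U ∈ τ):
  U = ∅, X ∖ U = {20, 21, 22} — both open, so U is clopen.
  U = {22}, X ∖ U = {20, 21} — both open, so U is clopen.
  U = {20, 21}, X ∖ U = {22} — both open, so U is clopen.
  U = {20, 21, 22}, X ∖ U = ∅ — both open, so U is clopen.
Nontrivial clopen(s) exist: e.g. {20, 21}. So (X, τ) is disconnected.
Compute connected components by grouping points that agree on all clopens:
  component: {22}
  component: {20, 21}


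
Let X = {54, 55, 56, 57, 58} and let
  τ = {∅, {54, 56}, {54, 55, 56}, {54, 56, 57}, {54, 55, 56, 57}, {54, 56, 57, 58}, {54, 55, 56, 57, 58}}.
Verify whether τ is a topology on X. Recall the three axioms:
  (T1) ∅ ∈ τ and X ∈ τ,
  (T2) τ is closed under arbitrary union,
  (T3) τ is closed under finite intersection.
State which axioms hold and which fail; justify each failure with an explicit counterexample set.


τ IS a topology on X.

Axiom (T1): ∅ ∈ τ? Yes; X ∈ τ? Yes.
Axiom (T2/T3): check pairwise unions and intersections of members of τ.
All pairwise intersections and unions checked — each lies in τ. Therefore τ satisfies (T1), (T2), (T3): it IS a topology on X.


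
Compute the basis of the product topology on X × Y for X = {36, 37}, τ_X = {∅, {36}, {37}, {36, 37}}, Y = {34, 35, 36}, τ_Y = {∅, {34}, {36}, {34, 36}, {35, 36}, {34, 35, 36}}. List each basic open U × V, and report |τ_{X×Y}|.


Basis B = {∅ × ∅, {36} × {34}, {36} × {36}, {37} × {34}, {37} × {36}, {36} × {34, 36}, {36, 37} × {34}, {36} × {35, 36}, {36, 37} × {36}, {37} × {34, 36}, {37} × {35, 36}, {36} × {34, 35, 36}, {37} × {34, 35, 36}, {36, 37} × {34, 36}, {36, 37} × {35, 36}, {36, 37} × {34, 35, 36}}; |τ_{X×Y}| = 36.

Enumerate products U × V with U ∈ τ_X, V ∈ τ_Y (deduplicated):
  ∅ × ∅ = {} (∅)
  {36} × {34} = {(36,34)}
  {36} × {36} = {(36,36)}
  {37} × {34} = {(37,34)}
  {37} × {36} = {(37,36)}
  {36} × {34, 36} = {(36,34), (36,36)}
  {36, 37} × {34} = {(36,34), (37,34)}
  {36} × {35, 36} = {(36,35), (36,36)}
  {36, 37} × {36} = {(36,36), (37,36)}
  {37} × {34, 36} = {(37,34), (37,36)}
  {37} × {35, 36} = {(37,35), (37,36)}
  {36} × {34, 35, 36} = {(36,34), (36,35), (36,36)}
  {37} × {34, 35, 36} = {(37,34), (37,35), (37,36)}
  {36, 37} × {34, 36} = {(36,34), (36,36), (37,34), (37,36)}
  {36, 37} × {35, 36} = {(36,35), (36,36), (37,35), (37,36)}
  {36, 37} × {34, 35, 36} = {(36,34), (36,35), (36,36), (37,34), (37,35), (37,36)}
These 16 distinct sets form the basis B.
Close under arbitrary unions to get τ_{X×Y}; counting gives |τ_{X×Y}| = 36.


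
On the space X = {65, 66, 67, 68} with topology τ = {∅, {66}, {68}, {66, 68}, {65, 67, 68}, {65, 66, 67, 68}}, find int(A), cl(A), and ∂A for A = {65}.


int(A) = ∅, cl(A) = {65, 67}, ∂A = {65, 67}.

Closed sets in (X, τ) are complements of opens:
  closed(X, τ) = {∅, {66}, {65, 67}, {65, 66, 67}, {65, 67, 68}, {65, 66, 67, 68}}.
int(A) = ⋃ {U ∈ τ : U ⊆ A}. Opens contained in A: ∅.
Taking the union of these: int(A) = ∅.
cl(A) = ⋂ {C closed : A ⊆ C}. Closed sets containing A: {65, 67}, {65, 66, 67}, {65, 67, 68}, {65, 66, 67, 68}.
Intersecting these: cl(A) = {65, 67}.
∂A = cl(A) ∖ int(A) = {65, 67} ∖ ∅ = {65, 67}.


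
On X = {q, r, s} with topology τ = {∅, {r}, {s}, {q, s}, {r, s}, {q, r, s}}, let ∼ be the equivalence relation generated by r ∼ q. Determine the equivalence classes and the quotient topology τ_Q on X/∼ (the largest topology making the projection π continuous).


X/∼ = {[q=r], [s]}; |τ_Q| = 3.

Equivalence classes: [q=r], [s].
Quotient map π: X → X/∼ sends q ↦ [q=r], r ↦ [q=r], s ↦ [s].
For each subset V ⊆ X/∼, compute π^{-1}(V) ⊆ X and check whether π^{-1}(V) ∈ τ. V is open in τ_Q iff π^{-1}(V) ∈ τ.
  V = {}: π^{-1}(V) = ∅ ∈ τ ✓.
  V = {[q=r]}: π^{-1}(V) = {q, r} ∉ τ ✗.
  V = {[s]}: π^{-1}(V) = {s} ∈ τ ✓.
  V = {[q=r], [s]}: π^{-1}(V) = {q, r, s} ∈ τ ✓.
Open sets in the quotient: τ_Q = {{}, {[s]}, {[q=r], [s]}} (3 elements).


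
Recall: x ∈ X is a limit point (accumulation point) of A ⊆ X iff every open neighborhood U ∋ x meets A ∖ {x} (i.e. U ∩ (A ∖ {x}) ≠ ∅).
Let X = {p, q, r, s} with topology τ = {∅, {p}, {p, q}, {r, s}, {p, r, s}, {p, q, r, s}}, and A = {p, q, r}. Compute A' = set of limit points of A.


A' = {q, s}

For each x ∈ X, list the open sets U ∈ τ with x ∈ U, then check whether U ∩ (A ∖ {x}) ≠ ∅ for every such U.
  x = p: open {p} ∋ x has {p} ∩ (A ∖ {p}) = ∅, so x is NOT a limit point.
  x = q: opens ∋ x are {p, q}, {p, q, r, s}; each meets A ∖ {q}, so x IS a limit point.
  x = r: open {r, s} ∋ x has {r, s} ∩ (A ∖ {r}) = ∅, so x is NOT a limit point.
  x = s: opens ∋ x are {r, s}, {p, r, s}, {p, q, r, s}; each meets A ∖ {s}, so x IS a limit point.
Collecting: A' = {q, s}.


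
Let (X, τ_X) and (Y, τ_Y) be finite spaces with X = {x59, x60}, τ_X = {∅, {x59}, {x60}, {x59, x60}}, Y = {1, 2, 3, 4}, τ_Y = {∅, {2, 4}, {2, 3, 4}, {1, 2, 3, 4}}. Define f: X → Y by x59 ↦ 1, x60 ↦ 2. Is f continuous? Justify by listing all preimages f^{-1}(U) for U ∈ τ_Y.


f IS continuous.

Compute f^{-1}(U) for each U ∈ τ_Y:
  U = ∅: f^{-1}(U) = ∅ ∈ τ_X ✓.
  U = {2, 4}: f^{-1}(U) = {x60} ∈ τ_X ✓.
  U = {2, 3, 4}: f^{-1}(U) = {x60} ∈ τ_X ✓.
  U = {1, 2, 3, 4}: f^{-1}(U) = {x59, x60} ∈ τ_X ✓.
Every preimage lies in τ_X, so f IS continuous.


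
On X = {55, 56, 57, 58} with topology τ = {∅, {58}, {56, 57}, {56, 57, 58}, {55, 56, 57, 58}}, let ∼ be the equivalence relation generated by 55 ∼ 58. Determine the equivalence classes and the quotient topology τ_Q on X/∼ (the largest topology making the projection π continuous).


X/∼ = {[55=58], [56], [57]}; |τ_Q| = 3.

Equivalence classes: [55=58], [56], [57].
Quotient map π: X → X/∼ sends 55 ↦ [55=58], 56 ↦ [56], 57 ↦ [57], 58 ↦ [55=58].
For each subset V ⊆ X/∼, compute π^{-1}(V) ⊆ X and check whether π^{-1}(V) ∈ τ. V is open in τ_Q iff π^{-1}(V) ∈ τ.
  V = {}: π^{-1}(V) = ∅ ∈ τ ✓.
  V = {[55=58]}: π^{-1}(V) = {55, 58} ∉ τ ✗.
  V = {[56]}: π^{-1}(V) = {56} ∉ τ ✗.
  V = {[55=58], [56]}: π^{-1}(V) = {55, 56, 58} ∉ τ ✗.
  V = {[57]}: π^{-1}(V) = {57} ∉ τ ✗.
  V = {[55=58], [57]}: π^{-1}(V) = {55, 57, 58} ∉ τ ✗.
  V = {[56], [57]}: π^{-1}(V) = {56, 57} ∈ τ ✓.
  V = {[55=58], [56], [57]}: π^{-1}(V) = {55, 56, 57, 58} ∈ τ ✓.
Open sets in the quotient: τ_Q = {{}, {[56], [57]}, {[55=58], [56], [57]}} (3 elements).


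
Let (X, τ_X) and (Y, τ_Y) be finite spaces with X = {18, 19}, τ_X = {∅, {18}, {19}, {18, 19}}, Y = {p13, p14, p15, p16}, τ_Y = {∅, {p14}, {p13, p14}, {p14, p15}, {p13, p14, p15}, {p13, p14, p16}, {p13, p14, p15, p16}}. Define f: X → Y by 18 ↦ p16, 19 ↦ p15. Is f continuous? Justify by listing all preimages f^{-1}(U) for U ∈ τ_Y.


f IS continuous.

Compute f^{-1}(U) for each U ∈ τ_Y:
  U = ∅: f^{-1}(U) = ∅ ∈ τ_X ✓.
  U = {p14}: f^{-1}(U) = ∅ ∈ τ_X ✓.
  U = {p13, p14}: f^{-1}(U) = ∅ ∈ τ_X ✓.
  U = {p14, p15}: f^{-1}(U) = {19} ∈ τ_X ✓.
  U = {p13, p14, p15}: f^{-1}(U) = {19} ∈ τ_X ✓.
  U = {p13, p14, p16}: f^{-1}(U) = {18} ∈ τ_X ✓.
  U = {p13, p14, p15, p16}: f^{-1}(U) = {18, 19} ∈ τ_X ✓.
Every preimage lies in τ_X, so f IS continuous.


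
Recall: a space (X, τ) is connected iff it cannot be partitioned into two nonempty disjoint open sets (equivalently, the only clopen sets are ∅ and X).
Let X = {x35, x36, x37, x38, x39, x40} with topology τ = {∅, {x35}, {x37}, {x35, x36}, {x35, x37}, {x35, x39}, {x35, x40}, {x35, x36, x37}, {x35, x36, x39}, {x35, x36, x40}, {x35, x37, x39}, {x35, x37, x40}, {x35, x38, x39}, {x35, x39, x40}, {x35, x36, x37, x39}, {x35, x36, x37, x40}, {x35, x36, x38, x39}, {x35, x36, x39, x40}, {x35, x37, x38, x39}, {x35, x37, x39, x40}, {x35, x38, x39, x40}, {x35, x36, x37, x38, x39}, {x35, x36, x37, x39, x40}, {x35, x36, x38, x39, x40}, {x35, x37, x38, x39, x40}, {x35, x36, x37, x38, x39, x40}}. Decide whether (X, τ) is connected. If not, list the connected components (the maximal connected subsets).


(X, τ) is disconnected; components = [{x37}, {x35, x36, x38, x39, x40}].

Find clopen sets (U ∈ τ with X ∖ U ∈ τ):
  U = ∅, X ∖ U = {x35, x36, x37, x38, x39, x40} — both open, so U is clopen.
  U = {x37}, X ∖ U = {x35, x36, x38, x39, x40} — both open, so U is clopen.
  U = {x35, x36, x38, x39, x40}, X ∖ U = {x37} — both open, so U is clopen.
  U = {x35, x36, x37, x38, x39, x40}, X ∖ U = ∅ — both open, so U is clopen.
Nontrivial clopen(s) exist: e.g. {x35, x36, x38, x39, x40}. So (X, τ) is disconnected.
Compute connected components by grouping points that agree on all clopens:
  component: {x37}
  component: {x35, x36, x38, x39, x40}


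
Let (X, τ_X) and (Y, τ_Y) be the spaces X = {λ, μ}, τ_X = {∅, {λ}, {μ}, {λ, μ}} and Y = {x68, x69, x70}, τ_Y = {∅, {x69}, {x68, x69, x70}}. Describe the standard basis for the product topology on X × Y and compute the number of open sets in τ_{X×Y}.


Basis B = {∅ × ∅, {λ} × {x69}, {μ} × {x69}, {λ, μ} × {x69}, {λ} × {x68, x69, x70}, {μ} × {x68, x69, x70}, {λ, μ} × {x68, x69, x70}}; |τ_{X×Y}| = 9.

Enumerate products U × V with U ∈ τ_X, V ∈ τ_Y (deduplicated):
  ∅ × ∅ = {} (∅)
  {λ} × {x69} = {(λ,x69)}
  {μ} × {x69} = {(μ,x69)}
  {λ, μ} × {x69} = {(λ,x69), (μ,x69)}
  {λ} × {x68, x69, x70} = {(λ,x68), (λ,x69), (λ,x70)}
  {μ} × {x68, x69, x70} = {(μ,x68), (μ,x69), (μ,x70)}
  {λ, μ} × {x68, x69, x70} = {(λ,x68), (λ,x69), (λ,x70), (μ,x68), (μ,x69), (μ,x70)}
These 7 distinct sets form the basis B.
Close under arbitrary unions to get τ_{X×Y}; counting gives |τ_{X×Y}| = 9.


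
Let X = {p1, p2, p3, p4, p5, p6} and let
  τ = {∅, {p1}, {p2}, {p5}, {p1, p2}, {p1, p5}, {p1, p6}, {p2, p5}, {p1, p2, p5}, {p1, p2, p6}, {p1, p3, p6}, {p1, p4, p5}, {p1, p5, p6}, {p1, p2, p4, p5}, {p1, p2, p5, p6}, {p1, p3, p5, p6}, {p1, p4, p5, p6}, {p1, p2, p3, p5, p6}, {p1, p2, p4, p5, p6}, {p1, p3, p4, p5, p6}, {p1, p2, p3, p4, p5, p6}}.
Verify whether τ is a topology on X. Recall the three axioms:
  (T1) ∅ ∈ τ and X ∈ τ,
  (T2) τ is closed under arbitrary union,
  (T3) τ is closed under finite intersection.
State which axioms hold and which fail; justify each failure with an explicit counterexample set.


τ is NOT a topology on X.

Axiom (T1): ∅ ∈ τ? Yes; X ∈ τ? Yes.
Axiom (T2/T3): check pairwise unions and intersections of members of τ.
Counterexample for (T2): {p2} ∪ {p1, p3, p6} = {p1, p2, p3, p6} ∉ τ. Therefore τ is NOT a topology.


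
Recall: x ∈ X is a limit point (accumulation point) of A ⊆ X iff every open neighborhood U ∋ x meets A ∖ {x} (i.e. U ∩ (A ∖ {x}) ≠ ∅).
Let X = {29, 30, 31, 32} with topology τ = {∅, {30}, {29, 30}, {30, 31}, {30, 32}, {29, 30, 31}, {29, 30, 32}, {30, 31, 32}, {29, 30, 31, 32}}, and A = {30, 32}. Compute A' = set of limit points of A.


A' = {29, 31, 32}

For each x ∈ X, list the open sets U ∈ τ with x ∈ U, then check whether U ∩ (A ∖ {x}) ≠ ∅ for every such U.
  x = 29: opens ∋ x are {29, 30}, {29, 30, 31}, {29, 30, 32}, {29, 30, 31, 32}; each meets A ∖ {29}, so x IS a limit point.
  x = 30: open {30} ∋ x has {30} ∩ (A ∖ {30}) = ∅, so x is NOT a limit point.
  x = 31: opens ∋ x are {30, 31}, {29, 30, 31}, {30, 31, 32}, {29, 30, 31, 32}; each meets A ∖ {31}, so x IS a limit point.
  x = 32: opens ∋ x are {30, 32}, {29, 30, 32}, {30, 31, 32}, {29, 30, 31, 32}; each meets A ∖ {32}, so x IS a limit point.
Collecting: A' = {29, 31, 32}.


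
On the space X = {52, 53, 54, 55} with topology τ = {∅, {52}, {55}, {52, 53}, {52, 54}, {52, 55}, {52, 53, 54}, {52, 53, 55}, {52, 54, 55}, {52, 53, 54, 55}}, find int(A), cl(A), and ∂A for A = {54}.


int(A) = ∅, cl(A) = {54}, ∂A = {54}.

Closed sets in (X, τ) are complements of opens:
  closed(X, τ) = {∅, {53}, {54}, {55}, {53, 54}, {53, 55}, {54, 55}, {52, 53, 54}, {53, 54, 55}, {52, 53, 54, 55}}.
int(A) = ⋃ {U ∈ τ : U ⊆ A}. Opens contained in A: ∅.
Taking the union of these: int(A) = ∅.
cl(A) = ⋂ {C closed : A ⊆ C}. Closed sets containing A: {54}, {53, 54}, {54, 55}, {52, 53, 54}, {53, 54, 55}, {52, 53, 54, 55}.
Intersecting these: cl(A) = {54}.
∂A = cl(A) ∖ int(A) = {54} ∖ ∅ = {54}.


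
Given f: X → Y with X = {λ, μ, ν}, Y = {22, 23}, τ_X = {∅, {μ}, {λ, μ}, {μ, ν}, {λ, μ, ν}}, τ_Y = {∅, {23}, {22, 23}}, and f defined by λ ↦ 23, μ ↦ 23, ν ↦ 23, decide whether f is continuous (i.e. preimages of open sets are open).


f IS continuous.

Compute f^{-1}(U) for each U ∈ τ_Y:
  U = ∅: f^{-1}(U) = ∅ ∈ τ_X ✓.
  U = {23}: f^{-1}(U) = {λ, μ, ν} ∈ τ_X ✓.
  U = {22, 23}: f^{-1}(U) = {λ, μ, ν} ∈ τ_X ✓.
Every preimage lies in τ_X, so f IS continuous.


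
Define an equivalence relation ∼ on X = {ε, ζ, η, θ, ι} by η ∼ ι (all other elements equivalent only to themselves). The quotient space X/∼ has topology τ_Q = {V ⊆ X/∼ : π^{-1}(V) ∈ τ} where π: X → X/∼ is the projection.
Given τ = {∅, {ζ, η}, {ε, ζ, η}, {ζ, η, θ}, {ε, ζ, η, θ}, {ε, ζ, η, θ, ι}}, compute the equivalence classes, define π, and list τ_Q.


X/∼ = {[ε], [ζ], [η=ι], [θ]}; |τ_Q| = 2.

Equivalence classes: [ε], [ζ], [η=ι], [θ].
Quotient map π: X → X/∼ sends ε ↦ [ε], ζ ↦ [ζ], η ↦ [η=ι], θ ↦ [θ], ι ↦ [η=ι].
For each subset V ⊆ X/∼, compute π^{-1}(V) ⊆ X and check whether π^{-1}(V) ∈ τ. V is open in τ_Q iff π^{-1}(V) ∈ τ.
  V = {}: π^{-1}(V) = ∅ ∈ τ ✓.
  V = {[ε]}: π^{-1}(V) = {ε} ∉ τ ✗.
  V = {[ζ]}: π^{-1}(V) = {ζ} ∉ τ ✗.
  V = {[ε], [ζ]}: π^{-1}(V) = {ε, ζ} ∉ τ ✗.
  V = {[η=ι]}: π^{-1}(V) = {η, ι} ∉ τ ✗.
  V = {[ε], [η=ι]}: π^{-1}(V) = {ε, η, ι} ∉ τ ✗.
  V = {[ζ], [η=ι]}: π^{-1}(V) = {ζ, η, ι} ∉ τ ✗.
  V = {[ε], [ζ], [η=ι]}: π^{-1}(V) = {ε, ζ, η, ι} ∉ τ ✗.
  V = {[θ]}: π^{-1}(V) = {θ} ∉ τ ✗.
  V = {[ε], [θ]}: π^{-1}(V) = {ε, θ} ∉ τ ✗.
  V = {[ζ], [θ]}: π^{-1}(V) = {ζ, θ} ∉ τ ✗.
  V = {[ε], [ζ], [θ]}: π^{-1}(V) = {ε, ζ, θ} ∉ τ ✗.
  V = {[η=ι], [θ]}: π^{-1}(V) = {η, θ, ι} ∉ τ ✗.
  V = {[ε], [η=ι], [θ]}: π^{-1}(V) = {ε, η, θ, ι} ∉ τ ✗.
  V = {[ζ], [η=ι], [θ]}: π^{-1}(V) = {ζ, η, θ, ι} ∉ τ ✗.
  V = {[ε], [ζ], [η=ι], [θ]}: π^{-1}(V) = {ε, ζ, η, θ, ι} ∈ τ ✓.
Open sets in the quotient: τ_Q = {{}, {[ε], [ζ], [η=ι], [θ]}} (2 elements).


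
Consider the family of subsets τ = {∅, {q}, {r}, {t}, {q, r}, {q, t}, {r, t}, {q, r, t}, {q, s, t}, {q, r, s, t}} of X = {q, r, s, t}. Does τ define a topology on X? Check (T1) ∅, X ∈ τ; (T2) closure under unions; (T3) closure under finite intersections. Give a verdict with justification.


τ IS a topology on X.

Axiom (T1): ∅ ∈ τ? Yes; X ∈ τ? Yes.
Axiom (T2/T3): check pairwise unions and intersections of members of τ.
All pairwise intersections and unions checked — each lies in τ. Therefore τ satisfies (T1), (T2), (T3): it IS a topology on X.


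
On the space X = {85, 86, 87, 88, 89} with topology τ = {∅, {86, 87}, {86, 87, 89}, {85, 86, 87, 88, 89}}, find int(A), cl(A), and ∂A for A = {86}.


int(A) = ∅, cl(A) = {85, 86, 87, 88, 89}, ∂A = {85, 86, 87, 88, 89}.

Closed sets in (X, τ) are complements of opens:
  closed(X, τ) = {∅, {85, 88}, {85, 88, 89}, {85, 86, 87, 88, 89}}.
int(A) = ⋃ {U ∈ τ : U ⊆ A}. Opens contained in A: ∅.
Taking the union of these: int(A) = ∅.
cl(A) = ⋂ {C closed : A ⊆ C}. Closed sets containing A: {85, 86, 87, 88, 89}.
Intersecting these: cl(A) = {85, 86, 87, 88, 89}.
∂A = cl(A) ∖ int(A) = {85, 86, 87, 88, 89} ∖ ∅ = {85, 86, 87, 88, 89}.


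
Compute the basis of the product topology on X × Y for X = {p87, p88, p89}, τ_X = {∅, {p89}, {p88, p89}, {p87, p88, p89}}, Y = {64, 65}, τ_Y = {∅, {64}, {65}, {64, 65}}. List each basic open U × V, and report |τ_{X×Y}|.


Basis B = {∅ × ∅, {p89} × {64}, {p89} × {65}, {p88, p89} × {64}, {p88, p89} × {65}, {p89} × {64, 65}, {p87, p88, p89} × {64}, {p87, p88, p89} × {65}, {p88, p89} × {64, 65}, {p87, p88, p89} × {64, 65}}; |τ_{X×Y}| = 16.

Enumerate products U × V with U ∈ τ_X, V ∈ τ_Y (deduplicated):
  ∅ × ∅ = {} (∅)
  {p89} × {64} = {(p89,64)}
  {p89} × {65} = {(p89,65)}
  {p88, p89} × {64} = {(p88,64), (p89,64)}
  {p88, p89} × {65} = {(p88,65), (p89,65)}
  {p89} × {64, 65} = {(p89,64), (p89,65)}
  {p87, p88, p89} × {64} = {(p87,64), (p88,64), (p89,64)}
  {p87, p88, p89} × {65} = {(p87,65), (p88,65), (p89,65)}
  {p88, p89} × {64, 65} = {(p88,64), (p88,65), (p89,64), (p89,65)}
  {p87, p88, p89} × {64, 65} = {(p87,64), (p87,65), (p88,64), (p88,65), (p89,64), (p89,65)}
These 10 distinct sets form the basis B.
Close under arbitrary unions to get τ_{X×Y}; counting gives |τ_{X×Y}| = 16.


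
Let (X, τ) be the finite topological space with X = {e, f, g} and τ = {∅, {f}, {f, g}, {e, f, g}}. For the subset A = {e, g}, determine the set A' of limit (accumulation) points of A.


A' = {e}

For each x ∈ X, list the open sets U ∈ τ with x ∈ U, then check whether U ∩ (A ∖ {x}) ≠ ∅ for every such U.
  x = e: opens ∋ x are {e, f, g}; each meets A ∖ {e}, so x IS a limit point.
  x = f: open {f} ∋ x has {f} ∩ (A ∖ {f}) = ∅, so x is NOT a limit point.
  x = g: open {f, g} ∋ x has {f, g} ∩ (A ∖ {g}) = ∅, so x is NOT a limit point.
Collecting: A' = {e}.


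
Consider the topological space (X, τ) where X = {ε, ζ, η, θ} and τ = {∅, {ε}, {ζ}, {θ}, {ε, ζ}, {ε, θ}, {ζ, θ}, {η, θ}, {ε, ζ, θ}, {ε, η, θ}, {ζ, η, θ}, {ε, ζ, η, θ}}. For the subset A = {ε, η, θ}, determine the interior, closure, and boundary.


int(A) = {ε, η, θ}, cl(A) = {ε, η, θ}, ∂A = ∅.

Closed sets in (X, τ) are complements of opens:
  closed(X, τ) = {∅, {ε}, {ζ}, {η}, {ε, ζ}, {ε, η}, {ζ, η}, {η, θ}, {ε, ζ, η}, {ε, η, θ}, {ζ, η, θ}, {ε, ζ, η, θ}}.
int(A) = ⋃ {U ∈ τ : U ⊆ A}. Opens contained in A: ∅, {ε}, {θ}, {ε, θ}, {η, θ}, {ε, η, θ}.
Taking the union of these: int(A) = {ε, η, θ}.
cl(A) = ⋂ {C closed : A ⊆ C}. Closed sets containing A: {ε, η, θ}, {ε, ζ, η, θ}.
Intersecting these: cl(A) = {ε, η, θ}.
∂A = cl(A) ∖ int(A) = {ε, η, θ} ∖ {ε, η, θ} = ∅.


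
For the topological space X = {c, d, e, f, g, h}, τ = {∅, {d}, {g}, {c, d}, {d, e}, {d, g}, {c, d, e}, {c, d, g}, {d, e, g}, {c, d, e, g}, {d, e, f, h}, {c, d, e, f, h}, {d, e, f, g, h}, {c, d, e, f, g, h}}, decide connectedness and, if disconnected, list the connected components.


(X, τ) is disconnected; components = [{g}, {c, d, e, f, h}].

Find clopen sets (U ∈ τ with X ∖ U ∈ τ):
  U = ∅, X ∖ U = {c, d, e, f, g, h} — both open, so U is clopen.
  U = {g}, X ∖ U = {c, d, e, f, h} — both open, so U is clopen.
  U = {c, d, e, f, h}, X ∖ U = {g} — both open, so U is clopen.
  U = {c, d, e, f, g, h}, X ∖ U = ∅ — both open, so U is clopen.
Nontrivial clopen(s) exist: e.g. {g}. So (X, τ) is disconnected.
Compute connected components by grouping points that agree on all clopens:
  component: {g}
  component: {c, d, e, f, h}


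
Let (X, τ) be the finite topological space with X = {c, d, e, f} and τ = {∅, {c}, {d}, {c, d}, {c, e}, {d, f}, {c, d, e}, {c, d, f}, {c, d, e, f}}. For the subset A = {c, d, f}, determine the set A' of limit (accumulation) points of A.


A' = {e, f}

For each x ∈ X, list the open sets U ∈ τ with x ∈ U, then check whether U ∩ (A ∖ {x}) ≠ ∅ for every such U.
  x = c: open {c} ∋ x has {c} ∩ (A ∖ {c}) = ∅, so x is NOT a limit point.
  x = d: open {d} ∋ x has {d} ∩ (A ∖ {d}) = ∅, so x is NOT a limit point.
  x = e: opens ∋ x are {c, e}, {c, d, e}, {c, d, e, f}; each meets A ∖ {e}, so x IS a limit point.
  x = f: opens ∋ x are {d, f}, {c, d, f}, {c, d, e, f}; each meets A ∖ {f}, so x IS a limit point.
Collecting: A' = {e, f}.


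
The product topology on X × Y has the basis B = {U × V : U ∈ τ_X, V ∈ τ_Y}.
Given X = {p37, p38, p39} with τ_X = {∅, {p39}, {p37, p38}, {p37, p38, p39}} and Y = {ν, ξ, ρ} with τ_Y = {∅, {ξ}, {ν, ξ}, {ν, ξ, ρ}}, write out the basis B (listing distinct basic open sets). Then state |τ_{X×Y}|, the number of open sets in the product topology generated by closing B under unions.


Basis B = {∅ × ∅, {p39} × {ξ}, {p37, p38} × {ξ}, {p39} × {ν, ξ}, {p37, p38, p39} × {ξ}, {p39} × {ν, ξ, ρ}, {p37, p38} × {ν, ξ}, {p37, p38} × {ν, ξ, ρ}, {p37, p38, p39} × {ν, ξ}, {p37, p38, p39} × {ν, ξ, ρ}}; |τ_{X×Y}| = 16.

Enumerate products U × V with U ∈ τ_X, V ∈ τ_Y (deduplicated):
  ∅ × ∅ = {} (∅)
  {p39} × {ξ} = {(p39,ξ)}
  {p37, p38} × {ξ} = {(p37,ξ), (p38,ξ)}
  {p39} × {ν, ξ} = {(p39,ν), (p39,ξ)}
  {p37, p38, p39} × {ξ} = {(p37,ξ), (p38,ξ), (p39,ξ)}
  {p39} × {ν, ξ, ρ} = {(p39,ν), (p39,ξ), (p39,ρ)}
  {p37, p38} × {ν, ξ} = {(p37,ν), (p37,ξ), (p38,ν), (p38,ξ)}
  {p37, p38} × {ν, ξ, ρ} = {(p37,ν), (p37,ξ), (p37,ρ), (p38,ν), (p38,ξ), (p38,ρ)}
  {p37, p38, p39} × {ν, ξ} = {(p37,ν), (p37,ξ), (p38,ν), (p38,ξ), (p39,ν), (p39,ξ)}
  {p37, p38, p39} × {ν, ξ, ρ} = {(p37,ν), (p37,ξ), (p37,ρ), (p38,ν), (p38,ξ), (p38,ρ), (p39,ν), (p39,ξ), (p39,ρ)}
These 10 distinct sets form the basis B.
Close under arbitrary unions to get τ_{X×Y}; counting gives |τ_{X×Y}| = 16.


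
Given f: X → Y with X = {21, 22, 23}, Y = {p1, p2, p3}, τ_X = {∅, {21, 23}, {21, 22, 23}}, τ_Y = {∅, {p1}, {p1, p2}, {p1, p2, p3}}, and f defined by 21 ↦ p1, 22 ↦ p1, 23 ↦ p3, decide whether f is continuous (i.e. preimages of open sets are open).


f is NOT continuous.

Compute f^{-1}(U) for each U ∈ τ_Y:
  U = ∅: f^{-1}(U) = ∅ ∈ τ_X ✓.
  U = {p1}: f^{-1}(U) = {21, 22} ∉ τ_X ✗.
  U = {p1, p2}: f^{-1}(U) = {21, 22} ∉ τ_X ✗.
  U = {p1, p2, p3}: f^{-1}(U) = {21, 22, 23} ∈ τ_X ✓.
Found U = {p1} with f^{-1}(U) = {21, 22} not in τ_X. Therefore f is NOT continuous.


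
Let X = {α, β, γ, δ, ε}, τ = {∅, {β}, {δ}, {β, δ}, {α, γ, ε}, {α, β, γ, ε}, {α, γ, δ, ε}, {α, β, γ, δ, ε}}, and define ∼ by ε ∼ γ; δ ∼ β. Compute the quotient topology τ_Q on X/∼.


X/∼ = {[α], [β=δ], [γ=ε]}; |τ_Q| = 4.

Equivalence classes: [α], [β=δ], [γ=ε].
Quotient map π: X → X/∼ sends α ↦ [α], β ↦ [β=δ], γ ↦ [γ=ε], δ ↦ [β=δ], ε ↦ [γ=ε].
For each subset V ⊆ X/∼, compute π^{-1}(V) ⊆ X and check whether π^{-1}(V) ∈ τ. V is open in τ_Q iff π^{-1}(V) ∈ τ.
  V = {}: π^{-1}(V) = ∅ ∈ τ ✓.
  V = {[α]}: π^{-1}(V) = {α} ∉ τ ✗.
  V = {[β=δ]}: π^{-1}(V) = {β, δ} ∈ τ ✓.
  V = {[α], [β=δ]}: π^{-1}(V) = {α, β, δ} ∉ τ ✗.
  V = {[γ=ε]}: π^{-1}(V) = {γ, ε} ∉ τ ✗.
  V = {[α], [γ=ε]}: π^{-1}(V) = {α, γ, ε} ∈ τ ✓.
  V = {[β=δ], [γ=ε]}: π^{-1}(V) = {β, γ, δ, ε} ∉ τ ✗.
  V = {[α], [β=δ], [γ=ε]}: π^{-1}(V) = {α, β, γ, δ, ε} ∈ τ ✓.
Open sets in the quotient: τ_Q = {{}, {[β=δ]}, {[α], [γ=ε]}, {[α], [β=δ], [γ=ε]}} (4 elements).


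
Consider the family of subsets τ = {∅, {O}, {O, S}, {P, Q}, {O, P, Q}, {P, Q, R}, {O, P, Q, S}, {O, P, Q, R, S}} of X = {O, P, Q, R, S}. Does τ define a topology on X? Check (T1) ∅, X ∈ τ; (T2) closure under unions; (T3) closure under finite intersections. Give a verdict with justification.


τ is NOT a topology on X.

Axiom (T1): ∅ ∈ τ? Yes; X ∈ τ? Yes.
Axiom (T2/T3): check pairwise unions and intersections of members of τ.
Counterexample for (T2): {O} ∪ {P, Q, R} = {O, P, Q, R} ∉ τ. Therefore τ is NOT a topology.


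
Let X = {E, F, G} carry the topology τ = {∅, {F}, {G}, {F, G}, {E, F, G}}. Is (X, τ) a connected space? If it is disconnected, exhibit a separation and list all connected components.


(X, τ) is connected.

Find clopen sets (U ∈ τ with X ∖ U ∈ τ):
  U = ∅, X ∖ U = {E, F, G} — both open, so U is clopen.
  U = {E, F, G}, X ∖ U = ∅ — both open, so U is clopen.
Only trivial clopens (∅ and X) exist, so (X, τ) is connected.
Compute connected components by grouping points that agree on all clopens:
  component: {E, F, G}


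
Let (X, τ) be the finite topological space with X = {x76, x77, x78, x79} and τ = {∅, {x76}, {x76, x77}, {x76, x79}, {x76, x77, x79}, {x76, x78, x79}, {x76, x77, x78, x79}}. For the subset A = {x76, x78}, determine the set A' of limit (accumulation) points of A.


A' = {x77, x78, x79}

For each x ∈ X, list the open sets U ∈ τ with x ∈ U, then check whether U ∩ (A ∖ {x}) ≠ ∅ for every such U.
  x = x76: open {x76} ∋ x has {x76} ∩ (A ∖ {x76}) = ∅, so x is NOT a limit point.
  x = x77: opens ∋ x are {x76, x77}, {x76, x77, x79}, {x76, x77, x78, x79}; each meets A ∖ {x77}, so x IS a limit point.
  x = x78: opens ∋ x are {x76, x78, x79}, {x76, x77, x78, x79}; each meets A ∖ {x78}, so x IS a limit point.
  x = x79: opens ∋ x are {x76, x79}, {x76, x77, x79}, {x76, x78, x79}, {x76, x77, x78, x79}; each meets A ∖ {x79}, so x IS a limit point.
Collecting: A' = {x77, x78, x79}.


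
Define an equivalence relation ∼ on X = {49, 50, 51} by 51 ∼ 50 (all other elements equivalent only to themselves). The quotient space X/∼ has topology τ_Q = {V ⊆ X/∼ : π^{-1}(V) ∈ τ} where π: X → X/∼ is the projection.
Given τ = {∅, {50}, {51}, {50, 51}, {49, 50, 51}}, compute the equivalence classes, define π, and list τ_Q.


X/∼ = {[49], [50=51]}; |τ_Q| = 3.

Equivalence classes: [49], [50=51].
Quotient map π: X → X/∼ sends 49 ↦ [49], 50 ↦ [50=51], 51 ↦ [50=51].
For each subset V ⊆ X/∼, compute π^{-1}(V) ⊆ X and check whether π^{-1}(V) ∈ τ. V is open in τ_Q iff π^{-1}(V) ∈ τ.
  V = {}: π^{-1}(V) = ∅ ∈ τ ✓.
  V = {[49]}: π^{-1}(V) = {49} ∉ τ ✗.
  V = {[50=51]}: π^{-1}(V) = {50, 51} ∈ τ ✓.
  V = {[49], [50=51]}: π^{-1}(V) = {49, 50, 51} ∈ τ ✓.
Open sets in the quotient: τ_Q = {{}, {[50=51]}, {[49], [50=51]}} (3 elements).


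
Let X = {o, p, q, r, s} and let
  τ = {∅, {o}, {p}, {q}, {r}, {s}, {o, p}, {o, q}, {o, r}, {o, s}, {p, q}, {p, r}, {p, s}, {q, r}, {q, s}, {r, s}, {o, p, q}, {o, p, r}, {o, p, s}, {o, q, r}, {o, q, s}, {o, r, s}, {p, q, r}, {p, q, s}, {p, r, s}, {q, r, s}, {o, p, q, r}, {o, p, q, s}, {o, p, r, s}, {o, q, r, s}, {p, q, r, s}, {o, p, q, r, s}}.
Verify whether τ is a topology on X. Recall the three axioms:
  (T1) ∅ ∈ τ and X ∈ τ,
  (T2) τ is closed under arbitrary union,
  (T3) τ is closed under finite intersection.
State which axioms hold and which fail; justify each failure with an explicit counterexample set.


τ IS a topology on X.

Axiom (T1): ∅ ∈ τ? Yes; X ∈ τ? Yes.
Axiom (T2/T3): check pairwise unions and intersections of members of τ.
All pairwise intersections and unions checked — each lies in τ. Therefore τ satisfies (T1), (T2), (T3): it IS a topology on X.


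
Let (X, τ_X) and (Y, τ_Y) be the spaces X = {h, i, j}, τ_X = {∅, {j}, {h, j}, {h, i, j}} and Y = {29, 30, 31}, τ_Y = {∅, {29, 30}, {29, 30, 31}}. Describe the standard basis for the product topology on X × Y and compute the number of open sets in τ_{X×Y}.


Basis B = {∅ × ∅, {j} × {29, 30}, {j} × {29, 30, 31}, {h, j} × {29, 30}, {h, j} × {29, 30, 31}, {h, i, j} × {29, 30}, {h, i, j} × {29, 30, 31}}; |τ_{X×Y}| = 10.

Enumerate products U × V with U ∈ τ_X, V ∈ τ_Y (deduplicated):
  ∅ × ∅ = {} (∅)
  {j} × {29, 30} = {(j,29), (j,30)}
  {j} × {29, 30, 31} = {(j,29), (j,30), (j,31)}
  {h, j} × {29, 30} = {(h,29), (h,30), (j,29), (j,30)}
  {h, j} × {29, 30, 31} = {(h,29), (h,30), (h,31), (j,29), (j,30), (j,31)}
  {h, i, j} × {29, 30} = {(h,29), (h,30), (i,29), (i,30), (j,29), (j,30)}
  {h, i, j} × {29, 30, 31} = {(h,29), (h,30), (h,31), (i,29), (i,30), (i,31), (j,29), (j,30), (j,31)}
These 7 distinct sets form the basis B.
Close under arbitrary unions to get τ_{X×Y}; counting gives |τ_{X×Y}| = 10.


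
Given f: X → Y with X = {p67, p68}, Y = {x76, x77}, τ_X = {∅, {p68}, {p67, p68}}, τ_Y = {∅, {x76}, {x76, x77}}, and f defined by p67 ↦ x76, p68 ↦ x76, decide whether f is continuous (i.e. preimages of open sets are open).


f IS continuous.

Compute f^{-1}(U) for each U ∈ τ_Y:
  U = ∅: f^{-1}(U) = ∅ ∈ τ_X ✓.
  U = {x76}: f^{-1}(U) = {p67, p68} ∈ τ_X ✓.
  U = {x76, x77}: f^{-1}(U) = {p67, p68} ∈ τ_X ✓.
Every preimage lies in τ_X, so f IS continuous.


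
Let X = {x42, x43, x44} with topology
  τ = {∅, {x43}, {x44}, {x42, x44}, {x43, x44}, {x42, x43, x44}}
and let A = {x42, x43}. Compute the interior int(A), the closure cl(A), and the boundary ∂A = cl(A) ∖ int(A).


int(A) = {x43}, cl(A) = {x42, x43}, ∂A = {x42}.

Closed sets in (X, τ) are complements of opens:
  closed(X, τ) = {∅, {x42}, {x43}, {x42, x43}, {x42, x44}, {x42, x43, x44}}.
int(A) = ⋃ {U ∈ τ : U ⊆ A}. Opens contained in A: ∅, {x43}.
Taking the union of these: int(A) = {x43}.
cl(A) = ⋂ {C closed : A ⊆ C}. Closed sets containing A: {x42, x43}, {x42, x43, x44}.
Intersecting these: cl(A) = {x42, x43}.
∂A = cl(A) ∖ int(A) = {x42, x43} ∖ {x43} = {x42}.


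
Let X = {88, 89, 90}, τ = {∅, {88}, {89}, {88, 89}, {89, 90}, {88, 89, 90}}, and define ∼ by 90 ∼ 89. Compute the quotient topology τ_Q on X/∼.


X/∼ = {[88], [89=90]}; |τ_Q| = 4.

Equivalence classes: [88], [89=90].
Quotient map π: X → X/∼ sends 88 ↦ [88], 89 ↦ [89=90], 90 ↦ [89=90].
For each subset V ⊆ X/∼, compute π^{-1}(V) ⊆ X and check whether π^{-1}(V) ∈ τ. V is open in τ_Q iff π^{-1}(V) ∈ τ.
  V = {}: π^{-1}(V) = ∅ ∈ τ ✓.
  V = {[88]}: π^{-1}(V) = {88} ∈ τ ✓.
  V = {[89=90]}: π^{-1}(V) = {89, 90} ∈ τ ✓.
  V = {[88], [89=90]}: π^{-1}(V) = {88, 89, 90} ∈ τ ✓.
Open sets in the quotient: τ_Q = {{}, {[88]}, {[89=90]}, {[88], [89=90]}} (4 elements).


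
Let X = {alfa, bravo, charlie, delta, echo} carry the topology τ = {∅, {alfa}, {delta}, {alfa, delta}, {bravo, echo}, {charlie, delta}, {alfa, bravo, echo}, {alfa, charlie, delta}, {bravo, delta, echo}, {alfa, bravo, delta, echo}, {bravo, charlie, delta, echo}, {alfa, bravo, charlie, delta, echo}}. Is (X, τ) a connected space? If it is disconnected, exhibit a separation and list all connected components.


(X, τ) is disconnected; components = [{alfa}, {bravo, echo}, {charlie, delta}].

Find clopen sets (U ∈ τ with X ∖ U ∈ τ):
  U = ∅, X ∖ U = {alfa, bravo, charlie, delta, echo} — both open, so U is clopen.
  U = {alfa}, X ∖ U = {bravo, charlie, delta, echo} — both open, so U is clopen.
  U = {bravo, echo}, X ∖ U = {alfa, charlie, delta} — both open, so U is clopen.
  U = {charlie, delta}, X ∖ U = {alfa, bravo, echo} — both open, so U is clopen.
  U = {alfa, bravo, echo}, X ∖ U = {charlie, delta} — both open, so U is clopen.
  U = {alfa, charlie, delta}, X ∖ U = {bravo, echo} — both open, so U is clopen.
  U = {bravo, charlie, delta, echo}, X ∖ U = {alfa} — both open, so U is clopen.
  U = {alfa, bravo, charlie, delta, echo}, X ∖ U = ∅ — both open, so U is clopen.
Nontrivial clopen(s) exist: e.g. {alfa}. So (X, τ) is disconnected.
Compute connected components by grouping points that agree on all clopens:
  component: {alfa}
  component: {bravo, echo}
  component: {charlie, delta}


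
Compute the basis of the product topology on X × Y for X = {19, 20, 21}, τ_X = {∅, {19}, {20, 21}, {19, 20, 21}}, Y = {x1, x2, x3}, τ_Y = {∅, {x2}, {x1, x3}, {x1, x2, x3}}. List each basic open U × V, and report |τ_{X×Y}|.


Basis B = {∅ × ∅, {19} × {x2}, {19} × {x1, x3}, {20, 21} × {x2}, {19} × {x1, x2, x3}, {19, 20, 21} × {x2}, {20, 21} × {x1, x3}, {19, 20, 21} × {x1, x3}, {20, 21} × {x1, x2, x3}, {19, 20, 21} × {x1, x2, x3}}; |τ_{X×Y}| = 16.

Enumerate products U × V with U ∈ τ_X, V ∈ τ_Y (deduplicated):
  ∅ × ∅ = {} (∅)
  {19} × {x2} = {(19,x2)}
  {19} × {x1, x3} = {(19,x1), (19,x3)}
  {20, 21} × {x2} = {(20,x2), (21,x2)}
  {19} × {x1, x2, x3} = {(19,x1), (19,x2), (19,x3)}
  {19, 20, 21} × {x2} = {(19,x2), (20,x2), (21,x2)}
  {20, 21} × {x1, x3} = {(20,x1), (20,x3), (21,x1), (21,x3)}
  {19, 20, 21} × {x1, x3} = {(19,x1), (19,x3), (20,x1), (20,x3), (21,x1), (21,x3)}
  {20, 21} × {x1, x2, x3} = {(20,x1), (20,x2), (20,x3), (21,x1), (21,x2), (21,x3)}
  {19, 20, 21} × {x1, x2, x3} = {(19,x1), (19,x2), (19,x3), (20,x1), (20,x2), (20,x3), (21,x1), (21,x2), (21,x3)}
These 10 distinct sets form the basis B.
Close under arbitrary unions to get τ_{X×Y}; counting gives |τ_{X×Y}| = 16.


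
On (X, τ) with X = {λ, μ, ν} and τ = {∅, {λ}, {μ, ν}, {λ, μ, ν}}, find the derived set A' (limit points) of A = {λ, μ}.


A' = {ν}

For each x ∈ X, list the open sets U ∈ τ with x ∈ U, then check whether U ∩ (A ∖ {x}) ≠ ∅ for every such U.
  x = λ: open {λ} ∋ x has {λ} ∩ (A ∖ {λ}) = ∅, so x is NOT a limit point.
  x = μ: open {μ, ν} ∋ x has {μ, ν} ∩ (A ∖ {μ}) = ∅, so x is NOT a limit point.
  x = ν: opens ∋ x are {μ, ν}, {λ, μ, ν}; each meets A ∖ {ν}, so x IS a limit point.
Collecting: A' = {ν}.


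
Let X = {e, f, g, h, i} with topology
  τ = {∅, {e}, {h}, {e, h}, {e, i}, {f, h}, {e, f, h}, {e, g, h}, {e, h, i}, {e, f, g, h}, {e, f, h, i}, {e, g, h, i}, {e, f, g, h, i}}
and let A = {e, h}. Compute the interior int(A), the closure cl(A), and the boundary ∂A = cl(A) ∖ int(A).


int(A) = {e, h}, cl(A) = {e, f, g, h, i}, ∂A = {f, g, i}.

Closed sets in (X, τ) are complements of opens:
  closed(X, τ) = {∅, {f}, {g}, {i}, {f, g}, {f, i}, {g, i}, {e, g, i}, {f, g, h}, {f, g, i}, {e, f, g, i}, {f, g, h, i}, {e, f, g, h, i}}.
int(A) = ⋃ {U ∈ τ : U ⊆ A}. Opens contained in A: ∅, {e}, {h}, {e, h}.
Taking the union of these: int(A) = {e, h}.
cl(A) = ⋂ {C closed : A ⊆ C}. Closed sets containing A: {e, f, g, h, i}.
Intersecting these: cl(A) = {e, f, g, h, i}.
∂A = cl(A) ∖ int(A) = {e, f, g, h, i} ∖ {e, h} = {f, g, i}.
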